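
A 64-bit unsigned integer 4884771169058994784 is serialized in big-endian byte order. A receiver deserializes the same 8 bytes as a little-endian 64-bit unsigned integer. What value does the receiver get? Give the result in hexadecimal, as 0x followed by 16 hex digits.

0x60BAD4647F31CA43

4884771169058994784 in 64-bit hexadecimal is 0x43CA317F64D4BA60.
Stored big-endian, the bytes at ascending addresses are 43 CA 31 7F 64 D4 BA 60.
Read back as little-endian, the first byte is least significant, giving 0x60BAD4647F31CA43.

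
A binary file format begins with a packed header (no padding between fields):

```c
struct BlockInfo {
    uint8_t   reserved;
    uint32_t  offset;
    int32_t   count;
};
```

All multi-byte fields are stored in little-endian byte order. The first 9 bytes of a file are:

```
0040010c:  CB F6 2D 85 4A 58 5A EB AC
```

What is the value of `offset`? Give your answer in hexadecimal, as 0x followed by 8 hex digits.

`offset` follows `reserved` (1 byte), so it starts at byte offset 1 and occupies 4 bytes.
Bytes at offsets 1..4: F6 2D 85 4A.
Little-endian stores the least-significant byte at the lowest address.
Reassemble most-significant byte first: 4A 85 2D F6 → 0x4A852DF6.

0x4A852DF6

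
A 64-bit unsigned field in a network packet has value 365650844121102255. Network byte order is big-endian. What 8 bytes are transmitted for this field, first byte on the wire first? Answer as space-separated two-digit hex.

05 13 0D 81 63 A8 F7 AF

365650844121102255 in hexadecimal, padded to 64 bits, is 0x05130D8163A8F7AF.
Split into bytes (most-significant first): 05 13 0D 81 63 A8 F7 AF.
In big-endian order the high byte comes first in memory.
So the memory order matches the most-significant-first order: 05 13 0D 81 63 A8 F7 AF.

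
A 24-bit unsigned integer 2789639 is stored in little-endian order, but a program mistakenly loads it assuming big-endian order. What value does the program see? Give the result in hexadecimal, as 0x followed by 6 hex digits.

0x07912A

2789639 in 24-bit hexadecimal is 0x2A9107.
Stored little-endian, the bytes at ascending addresses are 07 91 2A.
Read back as big-endian, the last byte is least significant, giving 0x07912A.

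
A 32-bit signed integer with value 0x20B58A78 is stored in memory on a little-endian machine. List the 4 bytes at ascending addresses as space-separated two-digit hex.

78 8A B5 20

Split into bytes (most-significant first): 20 B5 8A 78.
Little-endian stores the least-significant byte at the lowest address.
So at ascending addresses the bytes are 78 8A B5 20.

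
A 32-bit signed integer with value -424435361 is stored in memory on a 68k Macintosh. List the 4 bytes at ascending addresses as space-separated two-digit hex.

E6 B3 A1 5F

Two's complement of -424435361 in 32 bits: 424435361 = 0x194C5EA1; invert → 0xE6B3A15E; add 1 → 0xE6B3A15F.
Split into bytes (most-significant first): E6 B3 A1 5F.
Big-endian: lowest address holds the most-significant byte.
So the memory order matches the most-significant-first order: E6 B3 A1 5F.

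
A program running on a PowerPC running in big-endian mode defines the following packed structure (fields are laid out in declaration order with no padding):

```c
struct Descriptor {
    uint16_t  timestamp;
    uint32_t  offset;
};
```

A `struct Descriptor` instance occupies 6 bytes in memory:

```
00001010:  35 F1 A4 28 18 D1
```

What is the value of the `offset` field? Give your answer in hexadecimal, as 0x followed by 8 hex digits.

`offset` follows `timestamp` (2 bytes), so it starts at byte offset 2 and occupies 4 bytes.
Bytes at offsets 2..5: A4 28 18 D1.
Big-endian stores the most-significant byte at the lowest address.
The bytes are already most-significant first: 0xA42818D1.

0xA42818D1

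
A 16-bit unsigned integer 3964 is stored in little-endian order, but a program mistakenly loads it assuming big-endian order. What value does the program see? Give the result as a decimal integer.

3964 in 16-bit hexadecimal is 0x0F7C.
Stored little-endian, the bytes at ascending addresses are 7C 0F.
Read back as big-endian, the last byte is least significant, giving 0x7C0F.
0x7C0F = 31759.

31759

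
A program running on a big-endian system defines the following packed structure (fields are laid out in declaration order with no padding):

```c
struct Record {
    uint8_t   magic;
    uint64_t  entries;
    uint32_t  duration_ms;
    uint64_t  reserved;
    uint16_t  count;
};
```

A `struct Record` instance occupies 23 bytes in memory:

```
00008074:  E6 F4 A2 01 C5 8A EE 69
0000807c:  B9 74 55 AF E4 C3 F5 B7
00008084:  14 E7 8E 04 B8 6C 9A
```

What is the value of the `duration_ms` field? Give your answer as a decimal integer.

`duration_ms` follows `magic` (1 B), `entries` (8 B), so it starts at offset 1 + 8 = 9 and occupies 4 bytes.
Bytes at offsets 9..12: 74 55 AF E4.
In big-endian order the high byte comes first in memory.
The bytes are already most-significant first: 0x7455AFE4.
0x7455AFE4 = 1951772644.

1951772644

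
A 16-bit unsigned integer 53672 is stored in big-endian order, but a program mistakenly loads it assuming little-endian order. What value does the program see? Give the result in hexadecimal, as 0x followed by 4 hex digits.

53672 in 16-bit hexadecimal is 0xD1A8.
Stored big-endian, the bytes at ascending addresses are D1 A8.
Read back as little-endian, the first byte is least significant, giving 0xA8D1.

0xA8D1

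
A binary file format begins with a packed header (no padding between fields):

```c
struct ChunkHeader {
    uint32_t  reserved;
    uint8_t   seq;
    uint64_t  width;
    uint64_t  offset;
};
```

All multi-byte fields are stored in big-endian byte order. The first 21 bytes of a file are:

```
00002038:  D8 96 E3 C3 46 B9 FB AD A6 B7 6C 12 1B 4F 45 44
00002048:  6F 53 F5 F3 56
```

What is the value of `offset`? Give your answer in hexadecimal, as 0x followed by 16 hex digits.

0x4F45446F53F5F356

`offset` follows `reserved` (4 B), `seq` (1 B), `width` (8 B), so it starts at offset 4 + 1 + 8 = 13 and occupies 8 bytes.
Bytes at offsets 13..20: 4F 45 44 6F 53 F5 F3 56.
Big-endian stores the most-significant byte at the lowest address.
The bytes are already most-significant first: 0x4F45446F53F5F356.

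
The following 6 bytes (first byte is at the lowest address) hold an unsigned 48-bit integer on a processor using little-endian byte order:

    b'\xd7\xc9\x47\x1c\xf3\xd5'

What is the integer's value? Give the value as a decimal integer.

235240128235991

Little-endian: lowest address holds the least-significant byte.
Reassemble most-significant byte first: D5 F3 1C 47 C9 D7 → 0xD5F31C47C9D7.
0xD5F31C47C9D7 = 235240128235991.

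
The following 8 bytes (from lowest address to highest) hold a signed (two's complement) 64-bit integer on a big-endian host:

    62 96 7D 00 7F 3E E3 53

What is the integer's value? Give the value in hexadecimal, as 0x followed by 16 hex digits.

0x62967D007F3EE353

In big-endian order the high byte comes first in memory.
The bytes are already most-significant first: 0x62967D007F3EE353.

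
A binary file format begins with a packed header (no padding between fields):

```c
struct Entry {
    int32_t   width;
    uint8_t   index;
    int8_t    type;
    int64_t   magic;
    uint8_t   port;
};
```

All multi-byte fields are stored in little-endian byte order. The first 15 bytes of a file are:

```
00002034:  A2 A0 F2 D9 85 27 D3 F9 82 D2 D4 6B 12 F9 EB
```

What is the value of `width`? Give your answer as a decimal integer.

-638410590

`width` is the first field, at byte offset 0, occupying 4 bytes.
Bytes at offsets 0..3: A2 A0 F2 D9.
In little-endian order the low byte comes first in memory.
Reassemble most-significant byte first: D9 F2 A0 A2 → 0xD9F2A0A2.
Top bit is set, so as a signed 32-bit value this is 0xD9F2A0A2 − 2^32 = -638410590.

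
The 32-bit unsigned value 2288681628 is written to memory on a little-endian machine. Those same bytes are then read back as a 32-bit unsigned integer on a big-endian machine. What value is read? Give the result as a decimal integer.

2288681628 in 32-bit hexadecimal is 0x886A829C.
Stored little-endian, the bytes at ascending addresses are 9C 82 6A 88.
Read back as big-endian, the last byte is least significant, giving 0x9C826A88.
0x9C826A88 = 2625792648.

2625792648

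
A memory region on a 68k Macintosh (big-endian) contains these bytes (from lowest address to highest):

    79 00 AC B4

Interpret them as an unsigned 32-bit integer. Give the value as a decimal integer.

2030087348

In big-endian order the high byte comes first in memory.
The bytes are already most-significant first: 0x7900ACB4.
0x7900ACB4 = 2030087348.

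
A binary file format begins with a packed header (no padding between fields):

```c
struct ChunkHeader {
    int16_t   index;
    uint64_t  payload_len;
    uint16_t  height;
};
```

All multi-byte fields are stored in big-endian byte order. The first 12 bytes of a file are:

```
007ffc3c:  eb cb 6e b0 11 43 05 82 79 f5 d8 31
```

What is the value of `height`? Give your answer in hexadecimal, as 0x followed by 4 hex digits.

0xD831

`height` follows `index` (2 B), `payload_len` (8 B), so it starts at offset 2 + 8 = 10 and occupies 2 bytes.
Bytes at offsets 10..11: D8 31.
Big-endian: lowest address holds the most-significant byte.
The bytes are already most-significant first: 0xD831.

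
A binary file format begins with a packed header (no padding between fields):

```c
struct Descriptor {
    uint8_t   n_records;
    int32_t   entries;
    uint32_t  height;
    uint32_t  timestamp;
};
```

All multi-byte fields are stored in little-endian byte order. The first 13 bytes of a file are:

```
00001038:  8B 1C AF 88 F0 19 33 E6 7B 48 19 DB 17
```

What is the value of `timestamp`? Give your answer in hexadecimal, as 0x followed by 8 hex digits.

`timestamp` follows `n_records` (1 B), `entries` (4 B), `height` (4 B), so it starts at offset 1 + 4 + 4 = 9 and occupies 4 bytes.
Bytes at offsets 9..12: 48 19 DB 17.
In little-endian order the low byte comes first in memory.
Reassemble most-significant byte first: 17 DB 19 48 → 0x17DB1948.

0x17DB1948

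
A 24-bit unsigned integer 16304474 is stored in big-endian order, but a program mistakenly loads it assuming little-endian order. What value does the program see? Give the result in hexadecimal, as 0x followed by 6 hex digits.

16304474 in 24-bit hexadecimal is 0xF8C95A.
Stored big-endian, the bytes at ascending addresses are F8 C9 5A.
Read back as little-endian, the first byte is least significant, giving 0x5AC9F8.

0x5AC9F8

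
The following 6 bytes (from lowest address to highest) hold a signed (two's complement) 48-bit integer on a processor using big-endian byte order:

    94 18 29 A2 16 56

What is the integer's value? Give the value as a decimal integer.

Big-endian: lowest address holds the most-significant byte.
The bytes are already most-significant first: 0x941829A21656.
Top bit is set, so as a signed 48-bit value this is 0x941829A21656 − 2^48 = -118643478096298.

-118643478096298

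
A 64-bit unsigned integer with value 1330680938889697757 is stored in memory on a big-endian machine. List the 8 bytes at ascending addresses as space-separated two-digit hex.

12 77 87 43 7F E7 59 DD

1330680938889697757 in hexadecimal, padded to 64 bits, is 0x127787437FE759DD.
Split into bytes (most-significant first): 12 77 87 43 7F E7 59 DD.
Big-endian: lowest address holds the most-significant byte.
So the memory order matches the most-significant-first order: 12 77 87 43 7F E7 59 DD.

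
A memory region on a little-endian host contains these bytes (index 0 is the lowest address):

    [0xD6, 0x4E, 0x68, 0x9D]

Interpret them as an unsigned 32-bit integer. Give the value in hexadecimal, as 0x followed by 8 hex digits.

Little-endian: lowest address holds the least-significant byte.
Reassemble most-significant byte first: 9D 68 4E D6 → 0x9D684ED6.

0x9D684ED6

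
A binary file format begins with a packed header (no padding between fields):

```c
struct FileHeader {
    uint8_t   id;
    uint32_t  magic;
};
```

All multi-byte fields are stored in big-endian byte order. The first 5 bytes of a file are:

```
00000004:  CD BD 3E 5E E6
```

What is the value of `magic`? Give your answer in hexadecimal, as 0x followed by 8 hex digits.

`magic` follows `id` (1 byte), so it starts at byte offset 1 and occupies 4 bytes.
Bytes at offsets 1..4: BD 3E 5E E6.
Big-endian: lowest address holds the most-significant byte.
The bytes are already most-significant first: 0xBD3E5EE6.

0xBD3E5EE6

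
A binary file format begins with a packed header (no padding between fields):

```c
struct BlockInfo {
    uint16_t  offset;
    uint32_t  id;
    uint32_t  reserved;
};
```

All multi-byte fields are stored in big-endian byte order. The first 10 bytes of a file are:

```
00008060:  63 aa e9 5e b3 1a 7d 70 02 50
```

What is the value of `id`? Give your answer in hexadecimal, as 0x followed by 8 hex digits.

`id` follows `offset` (2 bytes), so it starts at byte offset 2 and occupies 4 bytes.
Bytes at offsets 2..5: E9 5E B3 1A.
Big-endian stores the most-significant byte at the lowest address.
The bytes are already most-significant first: 0xE95EB31A.

0xE95EB31A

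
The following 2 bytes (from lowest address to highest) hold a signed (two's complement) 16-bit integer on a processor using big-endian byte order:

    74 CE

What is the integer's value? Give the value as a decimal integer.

29902

Big-endian stores the most-significant byte at the lowest address.
The bytes are already most-significant first: 0x74CE.
0x74CE = 29902.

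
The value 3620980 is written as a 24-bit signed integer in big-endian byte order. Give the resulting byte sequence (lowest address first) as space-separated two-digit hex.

3620980 in hexadecimal, padded to 24 bits, is 0x374074.
Split into bytes (most-significant first): 37 40 74.
Big-endian stores the most-significant byte at the lowest address.
So the memory order matches the most-significant-first order: 37 40 74.

37 40 74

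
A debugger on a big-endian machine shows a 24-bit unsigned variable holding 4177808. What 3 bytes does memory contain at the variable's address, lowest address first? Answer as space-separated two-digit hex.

4177808 in hexadecimal, padded to 24 bits, is 0x3FBF90.
Split into bytes (most-significant first): 3F BF 90.
Big-endian stores the most-significant byte at the lowest address.
So the memory order matches the most-significant-first order: 3F BF 90.

3F BF 90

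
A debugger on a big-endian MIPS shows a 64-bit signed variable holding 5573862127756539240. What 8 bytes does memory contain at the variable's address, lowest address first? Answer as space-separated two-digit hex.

5573862127756539240 in hexadecimal, padded to 64 bits, is 0x4D5A5612D7EE7568.
Split into bytes (most-significant first): 4D 5A 56 12 D7 EE 75 68.
Big-endian stores the most-significant byte at the lowest address.
So the memory order matches the most-significant-first order: 4D 5A 56 12 D7 EE 75 68.

4D 5A 56 12 D7 EE 75 68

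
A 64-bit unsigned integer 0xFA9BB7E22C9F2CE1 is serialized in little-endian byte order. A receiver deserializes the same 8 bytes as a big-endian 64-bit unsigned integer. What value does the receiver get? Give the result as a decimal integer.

16225518572640115706

Stored little-endian, the bytes at ascending addresses are E1 2C 9F 2C E2 B7 9B FA.
Read back as big-endian, the last byte is least significant, giving 0xE12C9F2CE2B79BFA.
0xE12C9F2CE2B79BFA = 16225518572640115706.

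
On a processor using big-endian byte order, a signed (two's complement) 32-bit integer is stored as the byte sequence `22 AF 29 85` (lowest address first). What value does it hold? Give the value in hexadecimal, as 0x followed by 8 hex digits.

Big-endian stores the most-significant byte at the lowest address.
The bytes are already most-significant first: 0x22AF2985.

0x22AF2985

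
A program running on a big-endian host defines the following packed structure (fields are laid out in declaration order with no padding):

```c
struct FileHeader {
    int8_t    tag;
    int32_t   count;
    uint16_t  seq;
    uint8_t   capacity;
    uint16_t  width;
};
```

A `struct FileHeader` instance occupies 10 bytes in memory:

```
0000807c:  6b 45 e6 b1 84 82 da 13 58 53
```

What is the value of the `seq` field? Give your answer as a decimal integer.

33498

`seq` follows `tag` (1 B), `count` (4 B), so it starts at offset 1 + 4 = 5 and occupies 2 bytes.
Bytes at offsets 5..6: 82 DA.
Big-endian stores the most-significant byte at the lowest address.
The bytes are already most-significant first: 0x82DA.
0x82DA = 33498.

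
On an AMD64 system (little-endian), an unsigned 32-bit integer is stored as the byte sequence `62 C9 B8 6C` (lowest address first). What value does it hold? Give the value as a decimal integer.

1824049506

In little-endian order the low byte comes first in memory.
Reassemble most-significant byte first: 6C B8 C9 62 → 0x6CB8C962.
0x6CB8C962 = 1824049506.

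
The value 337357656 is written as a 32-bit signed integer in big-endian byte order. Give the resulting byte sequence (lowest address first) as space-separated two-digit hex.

337357656 in hexadecimal, padded to 32 bits, is 0x141BAB58.
Split into bytes (most-significant first): 14 1B AB 58.
In big-endian order the high byte comes first in memory.
So the memory order matches the most-significant-first order: 14 1B AB 58.

14 1B AB 58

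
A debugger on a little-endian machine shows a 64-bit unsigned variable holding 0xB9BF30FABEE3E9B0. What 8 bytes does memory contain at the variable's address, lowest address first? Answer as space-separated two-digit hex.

Split into bytes (most-significant first): B9 BF 30 FA BE E3 E9 B0.
Little-endian: lowest address holds the least-significant byte.
So at ascending addresses the bytes are B0 E9 E3 BE FA 30 BF B9.

B0 E9 E3 BE FA 30 BF B9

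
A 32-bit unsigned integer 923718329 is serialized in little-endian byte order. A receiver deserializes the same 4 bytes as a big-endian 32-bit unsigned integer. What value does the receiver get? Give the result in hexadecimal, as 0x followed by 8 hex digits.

0xB9D20E37

923718329 in 32-bit hexadecimal is 0x370ED2B9.
Stored little-endian, the bytes at ascending addresses are B9 D2 0E 37.
Read back as big-endian, the last byte is least significant, giving 0xB9D20E37.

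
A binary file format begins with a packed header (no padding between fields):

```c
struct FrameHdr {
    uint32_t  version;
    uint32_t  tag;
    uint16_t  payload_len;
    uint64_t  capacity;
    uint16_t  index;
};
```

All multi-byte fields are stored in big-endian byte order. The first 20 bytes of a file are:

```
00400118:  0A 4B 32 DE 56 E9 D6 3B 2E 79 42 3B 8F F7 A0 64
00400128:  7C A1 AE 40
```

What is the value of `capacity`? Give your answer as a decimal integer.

`capacity` follows `version` (4 B), `tag` (4 B), `payload_len` (2 B), so it starts at offset 4 + 4 + 2 = 10 and occupies 8 bytes.
Bytes at offsets 10..17: 42 3B 8F F7 A0 64 7C A1.
In big-endian order the high byte comes first in memory.
The bytes are already most-significant first: 0x423B8FF7A0647CA1.
0x423B8FF7A0647CA1 = 4772566523839806625.

4772566523839806625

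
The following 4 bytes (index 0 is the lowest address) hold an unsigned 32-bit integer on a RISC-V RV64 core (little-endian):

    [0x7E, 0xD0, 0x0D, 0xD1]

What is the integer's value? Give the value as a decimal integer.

In little-endian order the low byte comes first in memory.
Reassemble most-significant byte first: D1 0D D0 7E → 0xD10DD07E.
0xD10DD07E = 3507343486.

3507343486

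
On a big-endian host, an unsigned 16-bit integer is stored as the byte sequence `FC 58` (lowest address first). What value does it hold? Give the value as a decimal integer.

64600

In big-endian order the high byte comes first in memory.
The bytes are already most-significant first: 0xFC58.
0xFC58 = 64600.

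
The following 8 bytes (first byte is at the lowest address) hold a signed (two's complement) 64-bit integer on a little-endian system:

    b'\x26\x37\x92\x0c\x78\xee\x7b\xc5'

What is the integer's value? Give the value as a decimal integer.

Little-endian stores the least-significant byte at the lowest address.
Reassemble most-significant byte first: C5 7B EE 78 0C 92 37 26 → 0xC57BEE780C923726.
Top bit is set, so as a signed 64-bit value this is 0xC57BEE780C923726 − 2^64 = -4216514426727942362.

-4216514426727942362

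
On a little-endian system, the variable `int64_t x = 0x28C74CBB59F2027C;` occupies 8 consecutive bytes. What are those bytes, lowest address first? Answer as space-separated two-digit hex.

Split into bytes (most-significant first): 28 C7 4C BB 59 F2 02 7C.
Little-endian stores the least-significant byte at the lowest address.
So at ascending addresses the bytes are 7C 02 F2 59 BB 4C C7 28.

7C 02 F2 59 BB 4C C7 28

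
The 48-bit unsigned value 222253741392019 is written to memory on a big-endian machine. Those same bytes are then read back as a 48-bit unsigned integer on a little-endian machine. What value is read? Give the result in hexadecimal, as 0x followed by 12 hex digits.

222253741392019 in 48-bit hexadecimal is 0xCA237B4E4093.
Stored big-endian, the bytes at ascending addresses are CA 23 7B 4E 40 93.
Read back as little-endian, the first byte is least significant, giving 0x93404E7B23CA.

0x93404E7B23CA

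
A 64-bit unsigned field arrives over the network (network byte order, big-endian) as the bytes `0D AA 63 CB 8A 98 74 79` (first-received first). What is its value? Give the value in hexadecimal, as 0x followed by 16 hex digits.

Big-endian stores the most-significant byte at the lowest address.
The bytes are already most-significant first: 0x0DAA63CB8A987479.

0x0DAA63CB8A987479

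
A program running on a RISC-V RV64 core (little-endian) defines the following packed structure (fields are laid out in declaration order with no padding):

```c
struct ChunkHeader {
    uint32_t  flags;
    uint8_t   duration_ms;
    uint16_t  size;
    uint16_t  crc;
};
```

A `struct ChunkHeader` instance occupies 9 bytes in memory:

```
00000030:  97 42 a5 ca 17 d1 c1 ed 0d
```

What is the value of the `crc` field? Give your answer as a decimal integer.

3565

`crc` follows `flags` (4 B), `duration_ms` (1 B), `size` (2 B), so it starts at offset 4 + 1 + 2 = 7 and occupies 2 bytes.
Bytes at offsets 7..8: ED 0D.
Little-endian stores the least-significant byte at the lowest address.
Reassemble most-significant byte first: 0D ED → 0x0DED.
0x0DED = 3565.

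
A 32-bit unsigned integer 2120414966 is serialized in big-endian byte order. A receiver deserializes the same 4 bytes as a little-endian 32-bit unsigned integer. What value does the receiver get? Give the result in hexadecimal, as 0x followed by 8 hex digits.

0xF6F6627E

2120414966 in 32-bit hexadecimal is 0x7E62F6F6.
Stored big-endian, the bytes at ascending addresses are 7E 62 F6 F6.
Read back as little-endian, the first byte is least significant, giving 0xF6F6627E.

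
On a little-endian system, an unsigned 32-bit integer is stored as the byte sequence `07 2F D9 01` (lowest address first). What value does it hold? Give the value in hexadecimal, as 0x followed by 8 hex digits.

Little-endian stores the least-significant byte at the lowest address.
Reassemble most-significant byte first: 01 D9 2F 07 → 0x01D92F07.

0x01D92F07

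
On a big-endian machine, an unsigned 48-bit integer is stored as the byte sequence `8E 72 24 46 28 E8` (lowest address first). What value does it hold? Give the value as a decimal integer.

156620885993704

Big-endian stores the most-significant byte at the lowest address.
The bytes are already most-significant first: 0x8E72244628E8.
0x8E72244628E8 = 156620885993704.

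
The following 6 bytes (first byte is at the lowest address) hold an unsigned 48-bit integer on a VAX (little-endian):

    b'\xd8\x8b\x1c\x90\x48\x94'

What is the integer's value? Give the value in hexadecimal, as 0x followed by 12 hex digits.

0x9448901C8BD8

Little-endian stores the least-significant byte at the lowest address.
Reassemble most-significant byte first: 94 48 90 1C 8B D8 → 0x9448901C8BD8.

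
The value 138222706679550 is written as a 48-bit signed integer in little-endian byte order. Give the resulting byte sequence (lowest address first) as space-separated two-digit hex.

FE DE 54 7B B6 7D

138222706679550 in hexadecimal, padded to 48 bits, is 0x7DB67B54DEFE.
Split into bytes (most-significant first): 7D B6 7B 54 DE FE.
In little-endian order the low byte comes first in memory.
So at ascending addresses the bytes are FE DE 54 7B B6 7D.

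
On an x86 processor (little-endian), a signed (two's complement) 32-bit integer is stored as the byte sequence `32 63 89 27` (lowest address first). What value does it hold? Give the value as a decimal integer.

Little-endian: lowest address holds the least-significant byte.
Reassemble most-significant byte first: 27 89 63 32 → 0x27896332.
0x27896332 = 663315250.

663315250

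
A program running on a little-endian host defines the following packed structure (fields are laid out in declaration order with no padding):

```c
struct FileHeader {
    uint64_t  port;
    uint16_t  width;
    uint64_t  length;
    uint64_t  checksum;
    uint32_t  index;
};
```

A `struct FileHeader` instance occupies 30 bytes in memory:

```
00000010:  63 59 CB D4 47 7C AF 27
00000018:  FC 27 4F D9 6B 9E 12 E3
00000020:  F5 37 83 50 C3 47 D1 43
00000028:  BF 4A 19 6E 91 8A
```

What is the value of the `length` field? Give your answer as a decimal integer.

4032378710486931791

`length` follows `port` (8 B), `width` (2 B), so it starts at offset 8 + 2 = 10 and occupies 8 bytes.
Bytes at offsets 10..17: 4F D9 6B 9E 12 E3 F5 37.
Little-endian: lowest address holds the least-significant byte.
Reassemble most-significant byte first: 37 F5 E3 12 9E 6B D9 4F → 0x37F5E3129E6BD94F.
0x37F5E3129E6BD94F = 4032378710486931791.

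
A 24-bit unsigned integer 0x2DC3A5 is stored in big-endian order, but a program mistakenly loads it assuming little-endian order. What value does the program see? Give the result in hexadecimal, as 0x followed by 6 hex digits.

Stored big-endian, the bytes at ascending addresses are 2D C3 A5.
Read back as little-endian, the first byte is least significant, giving 0xA5C32D.

0xA5C32D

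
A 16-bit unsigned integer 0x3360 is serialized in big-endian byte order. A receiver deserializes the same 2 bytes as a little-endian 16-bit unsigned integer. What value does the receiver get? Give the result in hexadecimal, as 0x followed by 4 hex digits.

Stored big-endian, the bytes at ascending addresses are 33 60.
Read back as little-endian, the first byte is least significant, giving 0x6033.

0x6033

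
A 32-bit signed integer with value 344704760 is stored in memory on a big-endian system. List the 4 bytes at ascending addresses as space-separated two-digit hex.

344704760 in hexadecimal, padded to 32 bits, is 0x148BC6F8.
Split into bytes (most-significant first): 14 8B C6 F8.
In big-endian order the high byte comes first in memory.
So the memory order matches the most-significant-first order: 14 8B C6 F8.

14 8B C6 F8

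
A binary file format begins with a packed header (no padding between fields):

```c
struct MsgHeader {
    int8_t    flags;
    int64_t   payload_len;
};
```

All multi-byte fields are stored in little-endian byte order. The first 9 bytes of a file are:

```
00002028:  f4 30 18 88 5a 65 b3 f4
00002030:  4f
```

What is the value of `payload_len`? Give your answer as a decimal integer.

5761427071205644336

`payload_len` follows `flags` (1 byte), so it starts at byte offset 1 and occupies 8 bytes.
Bytes at offsets 1..8: 30 18 88 5A 65 B3 F4 4F.
In little-endian order the low byte comes first in memory.
Reassemble most-significant byte first: 4F F4 B3 65 5A 88 18 30 → 0x4FF4B3655A881830.
0x4FF4B3655A881830 = 5761427071205644336.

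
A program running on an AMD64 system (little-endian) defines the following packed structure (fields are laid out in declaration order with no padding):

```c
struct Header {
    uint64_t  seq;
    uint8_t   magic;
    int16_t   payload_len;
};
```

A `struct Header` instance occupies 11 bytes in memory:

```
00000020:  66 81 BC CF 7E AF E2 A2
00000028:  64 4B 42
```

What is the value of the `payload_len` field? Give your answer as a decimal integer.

`payload_len` follows `seq` (8 B), `magic` (1 B), so it starts at offset 8 + 1 = 9 and occupies 2 bytes.
Bytes at offsets 9..10: 4B 42.
In little-endian order the low byte comes first in memory.
Reassemble most-significant byte first: 42 4B → 0x424B.
0x424B = 16971.

16971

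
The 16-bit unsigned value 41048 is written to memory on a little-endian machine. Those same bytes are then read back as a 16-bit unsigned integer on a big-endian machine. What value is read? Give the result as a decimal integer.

41048 in 16-bit hexadecimal is 0xA058.
Stored little-endian, the bytes at ascending addresses are 58 A0.
Read back as big-endian, the last byte is least significant, giving 0x58A0.
0x58A0 = 22688.

22688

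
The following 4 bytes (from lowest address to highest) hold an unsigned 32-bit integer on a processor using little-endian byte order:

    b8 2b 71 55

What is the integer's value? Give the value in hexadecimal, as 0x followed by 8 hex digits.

Little-endian stores the least-significant byte at the lowest address.
Reassemble most-significant byte first: 55 71 2B B8 → 0x55712BB8.

0x55712BB8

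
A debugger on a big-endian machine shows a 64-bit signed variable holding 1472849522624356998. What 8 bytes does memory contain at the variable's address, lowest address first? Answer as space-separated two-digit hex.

1472849522624356998 in hexadecimal, padded to 64 bits, is 0x14709CD65BA0E286.
Split into bytes (most-significant first): 14 70 9C D6 5B A0 E2 86.
Big-endian stores the most-significant byte at the lowest address.
So the memory order matches the most-significant-first order: 14 70 9C D6 5B A0 E2 86.

14 70 9C D6 5B A0 E2 86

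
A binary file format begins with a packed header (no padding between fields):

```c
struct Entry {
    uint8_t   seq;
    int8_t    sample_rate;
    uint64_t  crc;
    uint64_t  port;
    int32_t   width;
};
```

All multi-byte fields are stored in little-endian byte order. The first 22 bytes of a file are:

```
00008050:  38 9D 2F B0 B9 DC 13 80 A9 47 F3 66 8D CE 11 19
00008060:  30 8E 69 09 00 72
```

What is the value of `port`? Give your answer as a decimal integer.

`port` follows `seq` (1 B), `sample_rate` (1 B), `crc` (8 B), so it starts at offset 1 + 1 + 8 = 10 and occupies 8 bytes.
Bytes at offsets 10..17: F3 66 8D CE 11 19 30 8E.
Little-endian stores the least-significant byte at the lowest address.
Reassemble most-significant byte first: 8E 30 19 11 CE 8D 66 F3 → 0x8E301911CE8D66F3.
0x8E301911CE8D66F3 = 10245716716538390259.

10245716716538390259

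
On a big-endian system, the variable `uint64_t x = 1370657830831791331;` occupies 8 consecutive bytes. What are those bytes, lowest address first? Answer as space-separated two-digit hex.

13 05 8E 08 FB 56 1C E3

1370657830831791331 in hexadecimal, padded to 64 bits, is 0x13058E08FB561CE3.
Split into bytes (most-significant first): 13 05 8E 08 FB 56 1C E3.
Big-endian: lowest address holds the most-significant byte.
So the memory order matches the most-significant-first order: 13 05 8E 08 FB 56 1C E3.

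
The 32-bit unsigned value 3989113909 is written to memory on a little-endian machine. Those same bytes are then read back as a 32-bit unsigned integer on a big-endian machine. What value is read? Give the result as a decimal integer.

890029549

3989113909 in 32-bit hexadecimal is 0xEDC50C35.
Stored little-endian, the bytes at ascending addresses are 35 0C C5 ED.
Read back as big-endian, the last byte is least significant, giving 0x350CC5ED.
0x350CC5ED = 890029549.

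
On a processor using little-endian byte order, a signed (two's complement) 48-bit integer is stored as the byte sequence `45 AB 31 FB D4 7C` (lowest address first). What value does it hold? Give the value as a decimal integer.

Little-endian stores the least-significant byte at the lowest address.
Reassemble most-significant byte first: 7C D4 FB 31 AB 45 → 0x7CD4FB31AB45.
0x7CD4FB31AB45 = 137254189247301.

137254189247301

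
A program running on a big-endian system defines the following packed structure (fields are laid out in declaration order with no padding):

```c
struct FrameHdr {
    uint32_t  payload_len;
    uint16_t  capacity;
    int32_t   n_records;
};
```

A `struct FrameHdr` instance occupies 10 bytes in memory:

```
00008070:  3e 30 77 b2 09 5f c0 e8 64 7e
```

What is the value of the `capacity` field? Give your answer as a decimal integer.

2399

`capacity` follows `payload_len` (4 bytes), so it starts at byte offset 4 and occupies 2 bytes.
Bytes at offsets 4..5: 09 5F.
Big-endian: lowest address holds the most-significant byte.
The bytes are already most-significant first: 0x095F.
0x095F = 2399.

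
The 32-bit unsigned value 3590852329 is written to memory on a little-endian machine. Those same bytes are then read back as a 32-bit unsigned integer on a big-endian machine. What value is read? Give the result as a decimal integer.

3910011094

3590852329 in 32-bit hexadecimal is 0xD6080EE9.
Stored little-endian, the bytes at ascending addresses are E9 0E 08 D6.
Read back as big-endian, the last byte is least significant, giving 0xE90E08D6.
0xE90E08D6 = 3910011094.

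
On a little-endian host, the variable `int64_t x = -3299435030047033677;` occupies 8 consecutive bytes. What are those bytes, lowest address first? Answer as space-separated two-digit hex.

Two's complement of -3299435030047033677 in 64 bits: 3299435030047033677 = 0x2DC9F2ADBD6F094D; invert → 0xD2360D524290F6B2; add 1 → 0xD2360D524290F6B3.
Split into bytes (most-significant first): D2 36 0D 52 42 90 F6 B3.
Little-endian: lowest address holds the least-significant byte.
So at ascending addresses the bytes are B3 F6 90 42 52 0D 36 D2.

B3 F6 90 42 52 0D 36 D2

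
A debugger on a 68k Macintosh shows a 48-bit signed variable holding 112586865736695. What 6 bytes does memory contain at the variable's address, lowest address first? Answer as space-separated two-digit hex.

112586865736695 in hexadecimal, padded to 48 bits, is 0x6665AC237BF7.
Split into bytes (most-significant first): 66 65 AC 23 7B F7.
Big-endian: lowest address holds the most-significant byte.
So the memory order matches the most-significant-first order: 66 65 AC 23 7B F7.

66 65 AC 23 7B F7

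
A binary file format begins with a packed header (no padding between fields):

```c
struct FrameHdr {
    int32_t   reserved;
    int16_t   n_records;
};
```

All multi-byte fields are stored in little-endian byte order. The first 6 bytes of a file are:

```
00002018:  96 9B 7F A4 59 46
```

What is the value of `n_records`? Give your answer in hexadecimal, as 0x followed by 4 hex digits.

0x4659

`n_records` follows `reserved` (4 bytes), so it starts at byte offset 4 and occupies 2 bytes.
Bytes at offsets 4..5: 59 46.
In little-endian order the low byte comes first in memory.
Reassemble most-significant byte first: 46 59 → 0x4659.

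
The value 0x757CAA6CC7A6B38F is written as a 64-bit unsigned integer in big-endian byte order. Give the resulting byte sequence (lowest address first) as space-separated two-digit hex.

Split into bytes (most-significant first): 75 7C AA 6C C7 A6 B3 8F.
Big-endian: lowest address holds the most-significant byte.
So the memory order matches the most-significant-first order: 75 7C AA 6C C7 A6 B3 8F.

75 7C AA 6C C7 A6 B3 8F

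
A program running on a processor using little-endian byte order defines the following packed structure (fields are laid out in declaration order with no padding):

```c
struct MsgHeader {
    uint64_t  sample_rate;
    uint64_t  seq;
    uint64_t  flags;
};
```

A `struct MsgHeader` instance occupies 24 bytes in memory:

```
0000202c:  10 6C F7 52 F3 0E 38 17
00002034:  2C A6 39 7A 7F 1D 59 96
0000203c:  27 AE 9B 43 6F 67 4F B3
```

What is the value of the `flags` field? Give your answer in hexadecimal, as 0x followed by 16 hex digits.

0xB34F676F439BAE27

`flags` follows `sample_rate` (8 B), `seq` (8 B), so it starts at offset 8 + 8 = 16 and occupies 8 bytes.
Bytes at offsets 16..23: 27 AE 9B 43 6F 67 4F B3.
In little-endian order the low byte comes first in memory.
Reassemble most-significant byte first: B3 4F 67 6F 43 9B AE 27 → 0xB34F676F439BAE27.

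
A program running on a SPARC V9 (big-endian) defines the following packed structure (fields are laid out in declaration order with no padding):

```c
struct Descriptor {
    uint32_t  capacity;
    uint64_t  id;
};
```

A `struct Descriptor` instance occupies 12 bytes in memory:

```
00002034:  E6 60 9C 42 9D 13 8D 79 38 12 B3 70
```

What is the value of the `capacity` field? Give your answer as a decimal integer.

`capacity` is the first field, at byte offset 0, occupying 4 bytes.
Bytes at offsets 0..3: E6 60 9C 42.
Big-endian: lowest address holds the most-significant byte.
The bytes are already most-significant first: 0xE6609C42.
0xE6609C42 = 3865091138.

3865091138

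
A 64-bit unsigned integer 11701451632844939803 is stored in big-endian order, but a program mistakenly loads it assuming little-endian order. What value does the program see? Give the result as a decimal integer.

11701451632844939803 in 64-bit hexadecimal is 0xA263E8435C23221B.
Stored big-endian, the bytes at ascending addresses are A2 63 E8 43 5C 23 22 1B.
Read back as little-endian, the first byte is least significant, giving 0x1B22235C43E863A2.
0x1B22235C43E863A2 = 1955164067415483298.

1955164067415483298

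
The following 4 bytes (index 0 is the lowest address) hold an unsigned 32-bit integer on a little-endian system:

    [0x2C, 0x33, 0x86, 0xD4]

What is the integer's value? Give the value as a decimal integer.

3565564716

Little-endian: lowest address holds the least-significant byte.
Reassemble most-significant byte first: D4 86 33 2C → 0xD486332C.
0xD486332C = 3565564716.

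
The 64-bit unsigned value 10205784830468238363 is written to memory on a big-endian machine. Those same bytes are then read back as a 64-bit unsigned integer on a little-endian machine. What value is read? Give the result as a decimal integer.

10205784830468238363 in 64-bit hexadecimal is 0x8DA23B3B12212C1B.
Stored big-endian, the bytes at ascending addresses are 8D A2 3B 3B 12 21 2C 1B.
Read back as little-endian, the first byte is least significant, giving 0x1B2C21123B3BA28D.
0x1B2C21123B3BA28D = 1957976300186215053.

1957976300186215053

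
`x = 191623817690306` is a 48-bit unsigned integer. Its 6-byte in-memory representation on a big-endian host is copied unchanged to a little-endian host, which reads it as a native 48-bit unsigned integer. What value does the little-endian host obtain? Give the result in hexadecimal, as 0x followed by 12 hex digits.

0xC27C95E547AE

191623817690306 in 48-bit hexadecimal is 0xAE47E5957CC2.
Stored big-endian, the bytes at ascending addresses are AE 47 E5 95 7C C2.
Read back as little-endian, the first byte is least significant, giving 0xC27C95E547AE.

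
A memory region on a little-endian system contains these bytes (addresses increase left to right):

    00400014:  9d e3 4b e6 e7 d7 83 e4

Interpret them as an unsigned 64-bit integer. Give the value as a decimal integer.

16466242053597815709

Little-endian: lowest address holds the least-significant byte.
Reassemble most-significant byte first: E4 83 D7 E7 E6 4B E3 9D → 0xE483D7E7E64BE39D.
0xE483D7E7E64BE39D = 16466242053597815709.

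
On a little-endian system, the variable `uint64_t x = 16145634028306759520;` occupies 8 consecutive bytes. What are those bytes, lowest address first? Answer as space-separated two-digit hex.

16145634028306759520 in hexadecimal, padded to 64 bits, is 0xE010D09B02AEFF60.
Split into bytes (most-significant first): E0 10 D0 9B 02 AE FF 60.
In little-endian order the low byte comes first in memory.
So at ascending addresses the bytes are 60 FF AE 02 9B D0 10 E0.

60 FF AE 02 9B D0 10 E0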